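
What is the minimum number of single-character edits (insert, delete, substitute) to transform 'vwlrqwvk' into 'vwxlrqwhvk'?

Let D[i][j] be the edit distance between the first i characters of 'vwlrqwvk' and the first j characters of 'vwxlrqwhvk', with D[i][0] = i, D[0][j] = j, and D[i][j] = D[i-1][j-1] if the characters match, else 1 + min(D[i-1][j], D[i][j-1], D[i-1][j-1]). Filling the table (rows: prefixes of 'vwlrqwvk', columns: prefixes of 'vwxlrqwhvk'):
     ε  v  w  x  l  r  q  w  h  v  k
  ε  0  1  2  3  4  5  6  7  8  9 10
  v  1  0  1  2  3  4  5  6  7  8  9
  w  2  1  0  1  2  3  4  5  6  7  8
  l  3  2  1  1  1  2  3  4  5  6  7
  r  4  3  2  2  2  1  2  3  4  5  6
  q  5  4  3  3  3  2  1  2  3  4  5
  w  6  5  4  4  4  3  2  1  2  3  4
  v  7  6  5  5  5  4  3  2  2  2  3
  k  8  7  6  6  6  5  4  3  3  3  2
The bottom-right entry gives D[8][10] = 2, so no sequence of fewer than 2 edits works. Backtracking through the table gives one optimal edit sequence (2 edits):
  vwlrqwvk → vwxlrqwvk (ins x @3)
  vwxlrqwvk → vwxlrqwhvk (ins h @8)
Edit distance = 2.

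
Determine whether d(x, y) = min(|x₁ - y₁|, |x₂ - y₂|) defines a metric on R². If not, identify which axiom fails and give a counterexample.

No. d fails identity of indiscernibles: take x = (1, 0) and y = (1, 6). Then d(x,y) = min(|1 - 1|, |0 - 6|) = min(0, 6) = 0, yet x ≠ y.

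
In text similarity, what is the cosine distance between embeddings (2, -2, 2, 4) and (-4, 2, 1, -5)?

With u = (2, -2, 2, 4), v = (-4, 2, 1, -5):
u·v = 2·(-4) + (-2)·2 + 2·1 + 4·(-5) = (-8) + (-4) + 2 + (-20) = -30.
|u| = √(2² + (-2)² + 2² + 4²) = √28, |v| = √((-4)² + 2² + 1² + (-5)²) = √46, so |u||v| = √(28·46) = √1288.
cos θ = (u·v)/(|u||v|) = -30/√1288 ≈ -0.8359
Cosine distance = 1 - cos θ ≈ 1 - (-0.8359) = 1.8359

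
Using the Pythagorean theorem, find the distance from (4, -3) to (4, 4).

√(Σ(x_i - y_i)²) = √((4 - 4)² + (-3 - 4)²)
= √(0² + (-7)²) = √(0 + 49) = √49 = 7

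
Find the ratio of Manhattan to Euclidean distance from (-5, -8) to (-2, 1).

L1 = |-5 - (-2)| + |-8 - 1| = 3 + 9 = 12
L2 = √(3² + 9²) = √90 ≈ 9.4868
L1 ≥ L2 always (equality iff movement is along one axis); L1 > L2 here.
Ratio L1/L2 = 12/√90 ≈ 1.2649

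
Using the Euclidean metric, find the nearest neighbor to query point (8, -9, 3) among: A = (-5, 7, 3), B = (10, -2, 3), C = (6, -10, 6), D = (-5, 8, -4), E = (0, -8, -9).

Distances: d(A) ≈ 20.6155, d(B) ≈ 7.2801, d(C) ≈ 3.7417, d(D) ≈ 22.5167, d(E) ≈ 14.4568. Nearest: C = (6, -10, 6) with distance 3.7417.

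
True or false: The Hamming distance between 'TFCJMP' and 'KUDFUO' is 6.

Differing positions: 1, 2, 3, 4, 5, 6. Hamming distance = 6, so the claim is true.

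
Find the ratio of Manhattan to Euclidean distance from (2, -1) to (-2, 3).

L1 = |2 - (-2)| + |-1 - 3| = 4 + 4 = 8
L2 = √(4² + 4²) = √32 ≈ 5.6569
L1 ≥ L2 always (equality iff movement is along one axis); L1 > L2 here.
Ratio L1/L2 = 8/√32 ≈ 1.4142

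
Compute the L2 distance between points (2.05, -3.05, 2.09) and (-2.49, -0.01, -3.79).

(Σ|x_i - y_i|^2)^(1/2) = (|2.05 - (-2.49)|^2 + |-3.05 - (-0.01)|^2 + |2.09 - (-3.79)|^2)^(1/2)
= (4.54^2 + 3.04^2 + 5.88^2)^(1/2) = (20.6116 + 9.2416 + 34.5744)^(1/2) = (64.4276)^(1/2) ≈ 8.0267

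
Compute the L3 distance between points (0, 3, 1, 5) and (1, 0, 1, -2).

(Σ|x_i - y_i|^3)^(1/3) = (|0 - 1|^3 + |3 - 0|^3 + |1 - 1|^3 + |5 - (-2)|^3)^(1/3)
= (1^3 + 3^3 + 0^3 + 7^3)^(1/3) = (1 + 27 + 0 + 343)^(1/3) = (371)^(1/3) ≈ 7.1855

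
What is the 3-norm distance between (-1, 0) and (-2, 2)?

(Σ|x_i - y_i|^3)^(1/3) = (|-1 - (-2)|^3 + |0 - 2|^3)^(1/3)
= (1^3 + 2^3)^(1/3) = (1 + 8)^(1/3) = (9)^(1/3) ≈ 2.0801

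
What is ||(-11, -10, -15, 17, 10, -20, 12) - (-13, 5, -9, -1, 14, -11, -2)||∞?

max(|x_i - y_i|) = max(|-11 - (-13)|, |-10 - 5|, |-15 - (-9)|, |17 - (-1)|, |10 - 14|, |-20 - (-11)|, |12 - (-2)|) = max(2, 15, 6, 18, 4, 9, 14) = 18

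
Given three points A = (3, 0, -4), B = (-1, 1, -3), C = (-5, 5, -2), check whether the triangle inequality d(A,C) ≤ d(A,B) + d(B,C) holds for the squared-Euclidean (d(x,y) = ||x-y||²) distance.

d(A,B) = 4² + 1² + 1² = 18, d(B,C) = 4² + 4² + 1² = 33, d(A,C) = 8² + 5² + 2² = 93.
d(A,C) = 93 > 18 + 33 = 51. Triangle inequality is VIOLATED. (Squared-Euclidean is not a metric — this is a counterexample.)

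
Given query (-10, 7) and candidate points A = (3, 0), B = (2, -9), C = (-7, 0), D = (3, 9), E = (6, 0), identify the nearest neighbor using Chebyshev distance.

Distances: d(A) = 13, d(B) = 16, d(C) = 7, d(D) = 13, d(E) = 16. Nearest: C = (-7, 0) with distance 7.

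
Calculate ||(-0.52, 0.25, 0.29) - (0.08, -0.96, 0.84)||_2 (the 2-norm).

(Σ|x_i - y_i|^2)^(1/2) = (|-0.52 - 0.08|^2 + |0.25 - (-0.96)|^2 + |0.29 - 0.84|^2)^(1/2)
= (0.6^2 + 1.21^2 + 0.55^2)^(1/2) = (0.36 + 1.4641 + 0.3025)^(1/2) = (2.1266)^(1/2) ≈ 1.4583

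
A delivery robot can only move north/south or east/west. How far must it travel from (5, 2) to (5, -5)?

Σ|x_i - y_i| = |5 - 5| + |2 - (-5)| = 0 + 7 = 7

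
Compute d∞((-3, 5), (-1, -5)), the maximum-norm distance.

max(|x_i - y_i|) = max(|-3 - (-1)|, |5 - (-5)|) = max(2, 10) = 10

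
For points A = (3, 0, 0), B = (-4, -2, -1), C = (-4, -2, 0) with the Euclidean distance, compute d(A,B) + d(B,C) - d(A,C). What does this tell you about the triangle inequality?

d(A,B) = √(7² + 2² + 1²) = √54 ≈ 7.3485, d(B,C) = √(0² + 0² + 1²) = √1 = 1, d(A,C) = √(7² + 2² + 0²) = √53 ≈ 7.2801.
d(A,B) + d(B,C) - d(A,C) = 7.3485 + 1 - 7.2801 = 8.3485 - 7.2801 = 1.0684 (to 4 decimal places). This is ≥ 0, so the triangle inequality holds for these points.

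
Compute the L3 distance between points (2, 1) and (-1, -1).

(Σ|x_i - y_i|^3)^(1/3) = (|2 - (-1)|^3 + |1 - (-1)|^3)^(1/3)
= (3^3 + 2^3)^(1/3) = (27 + 8)^(1/3) = (35)^(1/3) ≈ 3.2711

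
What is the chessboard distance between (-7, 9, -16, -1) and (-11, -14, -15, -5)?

max(|x_i - y_i|) = max(|-7 - (-11)|, |9 - (-14)|, |-16 - (-15)|, |-1 - (-5)|) = max(4, 23, 1, 4) = 23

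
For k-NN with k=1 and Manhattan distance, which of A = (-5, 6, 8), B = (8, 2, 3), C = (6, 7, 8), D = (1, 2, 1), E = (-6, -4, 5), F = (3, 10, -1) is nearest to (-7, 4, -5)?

Distances: d(A) = 17, d(B) = 25, d(C) = 29, d(D) = 16, d(E) = 19, d(F) = 20. Nearest: D = (1, 2, 1) with distance 16.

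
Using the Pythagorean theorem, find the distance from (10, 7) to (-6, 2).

√(Σ(x_i - y_i)²) = √((10 - (-6))² + (7 - 2)²)
= √(16² + 5²) = √(256 + 25) = √281 ≈ 16.7631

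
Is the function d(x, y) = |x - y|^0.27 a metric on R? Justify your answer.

Yes. With 0 < p = 0.27 ≤ 1, d(x,y) = |x-y|^0.27 is a metric on R. Non-negativity and symmetry are immediate; |x-y|^0.27 = 0 ⟺ |x-y| = 0 ⟺ x = y. For the triangle inequality, the function t ↦ t^0.27 is subadditive on [0,∞) when p ≤ 1, so |x-z|^0.27 ≤ (|x-y| + |y-z|)^0.27 ≤ |x-y|^0.27 + |y-z|^0.27.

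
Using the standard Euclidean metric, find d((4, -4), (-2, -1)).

√(Σ(x_i - y_i)²) = √((4 - (-2))² + (-4 - (-1))²)
= √(6² + (-3)²) = √(36 + 9) = √45 ≈ 6.7082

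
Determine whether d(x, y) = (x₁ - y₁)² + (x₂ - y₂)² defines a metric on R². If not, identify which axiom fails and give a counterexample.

No. The squared Euclidean distance fails the triangle inequality. Counterexample: x = (0, 0), y = (3, 2), z = (6, 4). d(x,z) = 6² + 4² = 52, but d(x,y) + d(y,z) = (3² + 2²) + (3² + 2²) = 13 + 13 = 26. Since 52 > 26, the triangle inequality is violated. (Note: √d, the ordinary Euclidean distance, IS a metric.)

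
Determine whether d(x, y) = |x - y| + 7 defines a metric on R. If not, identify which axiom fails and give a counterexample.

No. d fails identity of indiscernibles (specifically d(x,x) = 0): d(7, 7) = |7 - 7| + 7 = 0 + 7 = 7 ≠ 0.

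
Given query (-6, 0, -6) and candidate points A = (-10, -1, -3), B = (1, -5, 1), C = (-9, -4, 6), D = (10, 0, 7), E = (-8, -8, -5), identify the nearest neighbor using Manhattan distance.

Distances: d(A) = 8, d(B) = 19, d(C) = 19, d(D) = 29, d(E) = 11. Nearest: A = (-10, -1, -3) with distance 8.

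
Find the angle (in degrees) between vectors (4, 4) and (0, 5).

With u = (4, 4), v = (0, 5):
u·v = 4·0 + 4·5 = 0 + 20 = 20.
|u| = √(4² + 4²) = √32, |v| = √(0² + 5²) = √25, so |u||v| = √(32·25) = √800.
cos θ = (u·v)/(|u||v|) = 20/√800 ≈ 0.707107
θ = arccos(0.707107) ≈ 45°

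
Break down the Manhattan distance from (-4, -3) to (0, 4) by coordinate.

Σ|x_i - y_i| = |-4 - 0| + |-3 - 4| = 4 + 7 = 11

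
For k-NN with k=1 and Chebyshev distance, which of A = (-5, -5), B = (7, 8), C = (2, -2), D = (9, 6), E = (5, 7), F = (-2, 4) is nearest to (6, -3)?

Distances: d(A) = 11, d(B) = 11, d(C) = 4, d(D) = 9, d(E) = 10, d(F) = 8. Nearest: C = (2, -2) with distance 4.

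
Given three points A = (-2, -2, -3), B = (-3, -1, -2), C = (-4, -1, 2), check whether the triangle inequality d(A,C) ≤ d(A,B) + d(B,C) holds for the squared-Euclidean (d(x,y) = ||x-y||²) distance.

d(A,B) = 1² + 1² + 1² = 3, d(B,C) = 1² + 0² + 4² = 17, d(A,C) = 2² + 1² + 5² = 30.
d(A,C) = 30 > 3 + 17 = 20. Triangle inequality is VIOLATED. (Squared-Euclidean is not a metric — this is a counterexample.)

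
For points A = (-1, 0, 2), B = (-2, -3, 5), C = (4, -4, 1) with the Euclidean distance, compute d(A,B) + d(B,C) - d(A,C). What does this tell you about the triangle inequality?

d(A,B) = √(1² + 3² + 3²) = √19 ≈ 4.3589, d(B,C) = √(6² + 1² + 4²) = √53 ≈ 7.2801, d(A,C) = √(5² + 4² + 1²) = √42 ≈ 6.4807.
d(A,B) + d(B,C) - d(A,C) = 4.3589 + 7.2801 - 6.4807 = 11.639 - 6.4807 = 5.1583 (to 4 decimal places). This is ≥ 0, so the triangle inequality holds for these points.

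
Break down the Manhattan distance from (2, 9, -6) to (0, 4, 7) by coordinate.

Σ|x_i - y_i| = |2 - 0| + |9 - 4| + |-6 - 7| = 2 + 5 + 13 = 20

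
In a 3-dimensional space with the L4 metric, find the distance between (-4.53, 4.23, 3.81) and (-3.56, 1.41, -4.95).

(Σ|x_i - y_i|^4)^(1/4) = (|-4.53 - (-3.56)|^4 + |4.23 - 1.41|^4 + |3.81 - (-4.95)|^4)^(1/4)
= (0.97^4 + 2.82^4 + 8.76^4)^(1/4) ≈ (0.8853 + 63.2407 + 5888.6593)^(1/4) = (5952.7853)^(1/4) ≈ 8.7838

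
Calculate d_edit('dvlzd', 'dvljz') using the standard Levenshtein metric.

Let D[i][j] be the edit distance between the first i characters of 'dvlzd' and the first j characters of 'dvljz', with D[i][0] = i, D[0][j] = j, and D[i][j] = D[i-1][j-1] if the characters match, else 1 + min(D[i-1][j], D[i][j-1], D[i-1][j-1]). Filling the table (rows: prefixes of 'dvlzd', columns: prefixes of 'dvljz'):
     ε  d  v  l  j  z
  ε  0  1  2  3  4  5
  d  1  0  1  2  3  4
  v  2  1  0  1  2  3
  l  3  2  1  0  1  2
  z  4  3  2  1  1  1
  d  5  4  3  2  2  2
The bottom-right entry gives D[5][5] = 2, so no sequence of fewer than 2 edits works. Backtracking through the table gives one optimal edit sequence (2 edits):
  dvlzd → dvljd (sub z→j @4)
  dvljd → dvljz (sub d→z @5)
Edit distance = 2.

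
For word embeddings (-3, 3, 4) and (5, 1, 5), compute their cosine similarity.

With u = (-3, 3, 4), v = (5, 1, 5):
u·v = (-3)·5 + 3·1 + 4·5 = (-15) + 3 + 20 = 8.
|u| = √((-3)² + 3² + 4²) = √34, |v| = √(5² + 1² + 5²) = √51, so |u||v| = √(34·51) = √1734.
cos θ = (u·v)/(|u||v|) = 8/√1734 ≈ 0.1921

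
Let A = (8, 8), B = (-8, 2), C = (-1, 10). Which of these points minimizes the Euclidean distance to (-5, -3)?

Distances: d(A) ≈ 17.0294, d(B) ≈ 5.831, d(C) ≈ 13.6015. Nearest: B = (-8, 2) with distance 5.831.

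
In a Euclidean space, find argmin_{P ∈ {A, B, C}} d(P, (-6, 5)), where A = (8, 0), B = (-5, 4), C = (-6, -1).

Distances: d(A) ≈ 14.8661, d(B) ≈ 1.4142, d(C) = 6. Nearest: B = (-5, 4) with distance 1.4142.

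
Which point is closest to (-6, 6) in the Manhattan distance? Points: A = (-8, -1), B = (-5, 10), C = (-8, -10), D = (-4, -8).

Distances: d(A) = 9, d(B) = 5, d(C) = 18, d(D) = 16. Nearest: B = (-5, 10) with distance 5.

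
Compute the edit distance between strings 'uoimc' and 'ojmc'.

Let D[i][j] be the edit distance between the first i characters of 'uoimc' and the first j characters of 'ojmc', with D[i][0] = i, D[0][j] = j, and D[i][j] = D[i-1][j-1] if the characters match, else 1 + min(D[i-1][j], D[i][j-1], D[i-1][j-1]). Filling the table (rows: prefixes of 'uoimc', columns: prefixes of 'ojmc'):
     ε  o  j  m  c
  ε  0  1  2  3  4
  u  1  1  2  3  4
  o  2  1  2  3  4
  i  3  2  2  3  4
  m  4  3  3  2  3
  c  5  4  4  3  2
The bottom-right entry gives D[5][4] = 2, so no sequence of fewer than 2 edits works. Backtracking through the table gives one optimal edit sequence (2 edits):
  uoimc → oimc (del u @1)
  oimc → ojmc (sub i→j @2)
Edit distance = 2.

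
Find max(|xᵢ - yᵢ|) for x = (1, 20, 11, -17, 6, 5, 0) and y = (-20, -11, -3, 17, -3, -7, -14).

max(|x_i - y_i|) = max(|1 - (-20)|, |20 - (-11)|, |11 - (-3)|, |-17 - 17|, |6 - (-3)|, |5 - (-7)|, |0 - (-14)|) = max(21, 31, 14, 34, 9, 12, 14) = 34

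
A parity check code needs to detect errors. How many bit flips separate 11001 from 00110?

Differing positions: 1, 2, 3, 4, 5. Hamming distance = 5.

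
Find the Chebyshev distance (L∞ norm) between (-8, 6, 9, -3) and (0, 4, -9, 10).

max(|x_i - y_i|) = max(|-8 - 0|, |6 - 4|, |9 - (-9)|, |-3 - 10|) = max(8, 2, 18, 13) = 18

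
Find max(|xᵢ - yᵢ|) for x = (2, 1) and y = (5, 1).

max(|x_i - y_i|) = max(|2 - 5|, |1 - 1|) = max(3, 0) = 3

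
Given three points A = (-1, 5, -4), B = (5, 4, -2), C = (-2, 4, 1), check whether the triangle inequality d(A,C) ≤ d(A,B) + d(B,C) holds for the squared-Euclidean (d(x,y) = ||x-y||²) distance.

d(A,B) = 6² + 1² + 2² = 41, d(B,C) = 7² + 0² + 3² = 58, d(A,C) = 1² + 1² + 5² = 27.
d(A,C) = 27 ≤ 41 + 58 = 99. Triangle inequality is satisfied.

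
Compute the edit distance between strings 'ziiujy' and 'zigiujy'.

Let D[i][j] be the edit distance between the first i characters of 'ziiujy' and the first j characters of 'zigiujy', with D[i][0] = i, D[0][j] = j, and D[i][j] = D[i-1][j-1] if the characters match, else 1 + min(D[i-1][j], D[i][j-1], D[i-1][j-1]). Filling the table (rows: prefixes of 'ziiujy', columns: prefixes of 'zigiujy'):
     ε  z  i  g  i  u  j  y
  ε  0  1  2  3  4  5  6  7
  z  1  0  1  2  3  4  5  6
  i  2  1  0  1  2  3  4  5
  i  3  2  1  1  1  2  3  4
  u  4  3  2  2  2  1  2  3
  j  5  4  3  3  3  2  1  2
  y  6  5  4  4  4  3  2  1
The bottom-right entry gives D[6][7] = 1, so no sequence of fewer than 1 edit works. Backtracking through the table gives one optimal edit sequence (1 edit):
  ziiujy → zigiujy (ins g @3)
Edit distance = 1.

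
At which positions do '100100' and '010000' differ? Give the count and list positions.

Differing positions: 1, 2, 4. Hamming distance = 3.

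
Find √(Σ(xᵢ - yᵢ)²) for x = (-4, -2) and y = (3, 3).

√(Σ(x_i - y_i)²) = √((-4 - 3)² + (-2 - 3)²)
= √((-7)² + (-5)²) = √(49 + 25) = √74 ≈ 8.6023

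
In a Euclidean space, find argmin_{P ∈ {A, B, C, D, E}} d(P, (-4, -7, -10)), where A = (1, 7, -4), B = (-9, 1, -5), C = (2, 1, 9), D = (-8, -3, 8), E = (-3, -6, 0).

Distances: d(A) ≈ 16.0312, d(B) ≈ 10.6771, d(C) ≈ 21.4709, d(D) ≈ 18.868, d(E) ≈ 10.0995. Nearest: E = (-3, -6, 0) with distance 10.0995.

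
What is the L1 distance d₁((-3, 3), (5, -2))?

Σ|x_i - y_i| = |-3 - 5| + |3 - (-2)| = 8 + 5 = 13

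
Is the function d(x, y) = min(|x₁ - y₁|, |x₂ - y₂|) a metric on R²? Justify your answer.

No. d fails identity of indiscernibles: take x = (-3, 0) and y = (-3, 6). Then d(x,y) = min(|-3 - (-3)|, |0 - 6|) = min(0, 6) = 0, yet x ≠ y.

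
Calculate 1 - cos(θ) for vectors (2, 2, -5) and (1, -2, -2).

With u = (2, 2, -5), v = (1, -2, -2):
u·v = 2·1 + 2·(-2) + (-5)·(-2) = 2 + (-4) + 10 = 8.
|u| = √(2² + 2² + (-5)²) = √33, |v| = √(1² + (-2)² + (-2)²) = √9, so |u||v| = √(33·9) = √297.
cos θ = (u·v)/(|u||v|) = 8/√297 ≈ 0.4642
Cosine distance = 1 - cos θ ≈ 1 - 0.4642 = 0.5358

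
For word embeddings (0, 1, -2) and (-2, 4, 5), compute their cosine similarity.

With u = (0, 1, -2), v = (-2, 4, 5):
u·v = 0·(-2) + 1·4 + (-2)·5 = 0 + 4 + (-10) = -6.
|u| = √(0² + 1² + (-2)²) = √5, |v| = √((-2)² + 4² + 5²) = √45, so |u||v| = √(5·45) = √225 = 15.
cos θ = (u·v)/(|u||v|) = -6/15 = -0.4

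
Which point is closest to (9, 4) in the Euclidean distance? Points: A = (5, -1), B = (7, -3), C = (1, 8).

Distances: d(A) ≈ 6.4031, d(B) ≈ 7.2801, d(C) ≈ 8.9443. Nearest: A = (5, -1) with distance 6.4031.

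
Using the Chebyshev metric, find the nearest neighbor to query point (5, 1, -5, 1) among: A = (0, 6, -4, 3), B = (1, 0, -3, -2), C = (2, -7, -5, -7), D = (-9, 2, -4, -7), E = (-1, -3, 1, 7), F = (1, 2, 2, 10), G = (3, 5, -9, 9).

Distances: d(A) = 5, d(B) = 4, d(C) = 8, d(D) = 14, d(E) = 6, d(F) = 9, d(G) = 8. Nearest: B = (1, 0, -3, -2) with distance 4.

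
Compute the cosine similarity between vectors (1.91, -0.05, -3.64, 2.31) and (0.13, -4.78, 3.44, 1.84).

With u = (1.91, -0.05, -3.64, 2.31), v = (0.13, -4.78, 3.44, 1.84):
u·v = 1.91·0.13 + (-0.05)·(-4.78) + (-3.64)·3.44 + 2.31·1.84 = 0.2483 + 0.239 + (-12.5216) + 4.2504 = -7.7839.
|u| = √(1.91² + (-0.05)² + (-3.64)² + 2.31²) = √(3.6481 + 0.0025 + 13.2496 + 5.3361) = √22.2363, |v| = √(0.13² + (-4.78)² + 3.44² + 1.84²) = √(0.0169 + 22.8484 + 11.8336 + 3.3856) = √38.0845.
cos θ = (u·v)/(|u||v|) = -7.7839/(√22.2363·√38.0845) ≈ -0.2675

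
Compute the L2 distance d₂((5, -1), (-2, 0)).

√(Σ(x_i - y_i)²) = √((5 - (-2))² + (-1 - 0)²)
= √(7² + (-1)²) = √(49 + 1) = √50 ≈ 7.0711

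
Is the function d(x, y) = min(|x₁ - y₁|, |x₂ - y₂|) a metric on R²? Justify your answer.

No. d fails identity of indiscernibles: take x = (1, 0) and y = (1, 1). Then d(x,y) = min(|1 - 1|, |0 - 1|) = min(0, 1) = 0, yet x ≠ y.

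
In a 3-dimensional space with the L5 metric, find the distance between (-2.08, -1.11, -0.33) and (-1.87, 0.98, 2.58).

(Σ|x_i - y_i|^5)^(1/5) = (|-2.08 - (-1.87)|^5 + |-1.11 - 0.98|^5 + |-0.33 - 2.58|^5)^(1/5)
= (0.21^5 + 2.09^5 + 2.91^5)^(1/5) ≈ (0.0004 + 39.8778 + 208.6724)^(1/5) = (248.5506)^(1/5) ≈ 3.0136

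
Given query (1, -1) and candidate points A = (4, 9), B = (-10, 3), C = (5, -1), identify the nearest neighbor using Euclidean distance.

Distances: d(A) ≈ 10.4403, d(B) ≈ 11.7047, d(C) = 4. Nearest: C = (5, -1) with distance 4.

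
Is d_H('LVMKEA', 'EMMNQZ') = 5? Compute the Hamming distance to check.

Differing positions: 1, 2, 4, 5, 6. Hamming distance = 5, so the claim is true.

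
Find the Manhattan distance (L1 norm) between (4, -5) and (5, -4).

Σ|x_i - y_i| = |4 - 5| + |-5 - (-4)| = 1 + 1 = 2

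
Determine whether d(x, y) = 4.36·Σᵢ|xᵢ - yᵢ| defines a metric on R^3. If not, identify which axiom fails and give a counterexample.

Yes. The L1 (Manhattan) norm induces a metric on R^3, and multiplying a metric by a positive constant 4.36 > 0 preserves all four axioms: non-negativity (4.36·||x-y|| ≥ 0), identity (4.36·||x-y|| = 0 ⟺ ||x-y|| = 0 ⟺ x = y), symmetry (||x-y|| = ||y-x||), and the triangle inequality (4.36·||x-z|| ≤ 4.36·||x-y|| + 4.36·||y-z||). So d is a metric.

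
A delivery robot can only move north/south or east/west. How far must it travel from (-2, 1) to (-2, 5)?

Σ|x_i - y_i| = |-2 - (-2)| + |1 - 5| = 0 + 4 = 4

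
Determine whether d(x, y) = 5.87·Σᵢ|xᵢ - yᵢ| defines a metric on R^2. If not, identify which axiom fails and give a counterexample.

Yes. The L1 (Manhattan) norm induces a metric on R^2, and multiplying a metric by a positive constant 5.87 > 0 preserves all four axioms: non-negativity (5.87·||x-y|| ≥ 0), identity (5.87·||x-y|| = 0 ⟺ ||x-y|| = 0 ⟺ x = y), symmetry (||x-y|| = ||y-x||), and the triangle inequality (5.87·||x-z|| ≤ 5.87·||x-y|| + 5.87·||y-z||). So d is a metric.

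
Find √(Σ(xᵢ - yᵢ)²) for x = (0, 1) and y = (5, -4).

√(Σ(x_i - y_i)²) = √((0 - 5)² + (1 - (-4))²)
= √((-5)² + 5²) = √(25 + 25) = √50 ≈ 7.0711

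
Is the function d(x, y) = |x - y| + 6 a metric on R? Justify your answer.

No. d fails identity of indiscernibles (specifically d(x,x) = 0): d(-8, -8) = |-8 - (-8)| + 6 = 0 + 6 = 6 ≠ 0.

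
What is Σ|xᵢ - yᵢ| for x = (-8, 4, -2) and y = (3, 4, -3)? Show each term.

Σ|x_i - y_i| = |-8 - 3| + |4 - 4| + |-2 - (-3)| = 11 + 0 + 1 = 12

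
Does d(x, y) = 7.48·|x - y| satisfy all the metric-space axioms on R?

Yes. Since |x - y| is a metric on R and 7.48 > 0, the positive scalar multiple 7.48·|x - y| is also a metric: scaling by a positive constant preserves non-negativity, identity (d=0 ⟺ |x-y|=0 ⟺ x=y), symmetry, and the triangle inequality.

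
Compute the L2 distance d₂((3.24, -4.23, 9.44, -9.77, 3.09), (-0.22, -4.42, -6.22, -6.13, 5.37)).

√(Σ(x_i - y_i)²) = √((3.24 - (-0.22))² + (-4.23 - (-4.42))² + (9.44 - (-6.22))² + (-9.77 - (-6.13))² + (3.09 - 5.37)²)
= √(3.46² + 0.19² + 15.66² + (-3.64)² + (-2.28)²) = √(11.9716 + 0.0361 + 245.2356 + 13.2496 + 5.1984) = √275.6913 ≈ 16.604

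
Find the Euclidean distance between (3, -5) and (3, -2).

√(Σ(x_i - y_i)²) = √((3 - 3)² + (-5 - (-2))²)
= √(0² + (-3)²) = √(0 + 9) = √9 = 3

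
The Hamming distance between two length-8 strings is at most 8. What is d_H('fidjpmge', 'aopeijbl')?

Differing positions: 1, 2, 3, 4, 5, 6, 7, 8. Hamming distance = 8. The maximum possible Hamming distance for length-8 strings is 8, so d_H/8 = 8/8 = 1.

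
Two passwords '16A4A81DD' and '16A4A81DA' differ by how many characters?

Differing positions: 9. Hamming distance = 1.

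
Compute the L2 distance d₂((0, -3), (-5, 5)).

√(Σ(x_i - y_i)²) = √((0 - (-5))² + (-3 - 5)²)
= √(5² + (-8)²) = √(25 + 64) = √89 ≈ 9.434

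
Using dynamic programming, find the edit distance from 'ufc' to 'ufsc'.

Let D[i][j] be the edit distance between the first i characters of 'ufc' and the first j characters of 'ufsc', with D[i][0] = i, D[0][j] = j, and D[i][j] = D[i-1][j-1] if the characters match, else 1 + min(D[i-1][j], D[i][j-1], D[i-1][j-1]). Filling the table (rows: prefixes of 'ufc', columns: prefixes of 'ufsc'):
     ε  u  f  s  c
  ε  0  1  2  3  4
  u  1  0  1  2  3
  f  2  1  0  1  2
  c  3  2  1  1  1
The bottom-right entry gives D[3][4] = 1, so no sequence of fewer than 1 edit works. Backtracking through the table gives one optimal edit sequence (1 edit):
  ufc → ufsc (ins s @3)
Edit distance = 1.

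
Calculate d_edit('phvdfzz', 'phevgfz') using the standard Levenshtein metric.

Let D[i][j] be the edit distance between the first i characters of 'phvdfzz' and the first j characters of 'phevgfz', with D[i][0] = i, D[0][j] = j, and D[i][j] = D[i-1][j-1] if the characters match, else 1 + min(D[i-1][j], D[i][j-1], D[i-1][j-1]). Filling the table (rows: prefixes of 'phvdfzz', columns: prefixes of 'phevgfz'):
     ε  p  h  e  v  g  f  z
  ε  0  1  2  3  4  5  6  7
  p  1  0  1  2  3  4  5  6
  h  2  1  0  1  2  3  4  5
  v  3  2  1  1  1  2  3  4
  d  4  3  2  2  2  2  3  4
  f  5  4  3  3  3  3  2  3
  z  6  5  4  4  4  4  3  2
  z  7  6  5  5  5  5  4  3
The bottom-right entry gives D[7][7] = 3, so no sequence of fewer than 3 edits works. Backtracking through the table gives one optimal edit sequence (3 edits):
  phvdfzz → phevdfzz (ins e @3)
  phevdfzz → phevgfzz (sub d→g @5)
  phevgfzz → phevgfz (del z @7)
Edit distance = 3.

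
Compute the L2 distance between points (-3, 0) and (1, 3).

(Σ|x_i - y_i|^2)^(1/2) = (|-3 - 1|^2 + |0 - 3|^2)^(1/2)
= (4^2 + 3^2)^(1/2) = (16 + 9)^(1/2) = (25)^(1/2) = 5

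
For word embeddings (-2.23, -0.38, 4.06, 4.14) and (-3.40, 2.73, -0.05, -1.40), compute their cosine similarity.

With u = (-2.23, -0.38, 4.06, 4.14), v = (-3.40, 2.73, -0.05, -1.40):
u·v = (-2.23)·(-3.4) + (-0.38)·2.73 + 4.06·(-0.05) + 4.14·(-1.4) = 7.582 + (-1.0374) + (-0.203) + (-5.796) = 0.5456.
|u| = √((-2.23)² + (-0.38)² + 4.06² + 4.14²) = √(4.9729 + 0.1444 + 16.4836 + 17.1396) = √38.7405, |v| = √((-3.4)² + 2.73² + (-0.05)² + (-1.4)²) = √(11.56 + 7.4529 + 0.0025 + 1.96) = √20.9754.
cos θ = (u·v)/(|u||v|) = 0.5456/(√38.7405·√20.9754) ≈ 0.0191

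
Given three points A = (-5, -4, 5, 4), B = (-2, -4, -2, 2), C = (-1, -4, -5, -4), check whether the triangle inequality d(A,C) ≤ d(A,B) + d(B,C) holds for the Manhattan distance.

d(A,B) = 3 + 0 + 7 + 2 = 12, d(B,C) = 1 + 0 + 3 + 6 = 10, d(A,C) = 4 + 0 + 10 + 8 = 22.
d(A,C) = 22 ≤ 12 + 10 = 22. Triangle inequality is satisfied.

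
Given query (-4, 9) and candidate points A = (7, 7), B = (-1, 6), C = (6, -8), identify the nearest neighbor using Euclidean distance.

Distances: d(A) ≈ 11.1803, d(B) ≈ 4.2426, d(C) ≈ 19.7231. Nearest: B = (-1, 6) with distance 4.2426.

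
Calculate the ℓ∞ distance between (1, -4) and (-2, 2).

max(|x_i - y_i|) = max(|1 - (-2)|, |-4 - 2|) = max(3, 6) = 6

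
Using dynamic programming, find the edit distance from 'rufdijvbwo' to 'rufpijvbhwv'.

Let D[i][j] be the edit distance between the first i characters of 'rufdijvbwo' and the first j characters of 'rufpijvbhwv', with D[i][0] = i, D[0][j] = j, and D[i][j] = D[i-1][j-1] if the characters match, else 1 + min(D[i-1][j], D[i][j-1], D[i-1][j-1]). Filling the table (rows: prefixes of 'rufdijvbwo', columns: prefixes of 'rufpijvbhwv'):
     ε  r  u  f  p  i  j  v  b  h  w  v
  ε  0  1  2  3  4  5  6  7  8  9 10 11
  r  1  0  1  2  3  4  5  6  7  8  9 10
  u  2  1  0  1  2  3  4  5  6  7  8  9
  f  3  2  1  0  1  2  3  4  5  6  7  8
  d  4  3  2  1  1  2  3  4  5  6  7  8
  i  5  4  3  2  2  1  2  3  4  5  6  7
  j  6  5  4  3  3  2  1  2  3  4  5  6
  v  7  6  5  4  4  3  2  1  2  3  4  5
  b  8  7  6  5  5  4  3  2  1  2  3  4
  w  9  8  7  6  6  5  4  3  2  2  2  3
  o 10  9  8  7  7  6  5  4  3  3  3  3
The bottom-right entry gives D[10][11] = 3, so no sequence of fewer than 3 edits works. Backtracking through the table gives one optimal edit sequence (3 edits):
  rufdijvbwo → rufpijvbwo (sub d→p @4)
  rufpijvbwo → rufpijvbhwo (ins h @9)
  rufpijvbhwo → rufpijvbhwv (sub o→v @11)
Edit distance = 3.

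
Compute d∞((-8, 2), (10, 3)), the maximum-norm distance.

max(|x_i - y_i|) = max(|-8 - 10|, |2 - 3|) = max(18, 1) = 18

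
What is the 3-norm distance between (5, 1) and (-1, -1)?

(Σ|x_i - y_i|^3)^(1/3) = (|5 - (-1)|^3 + |1 - (-1)|^3)^(1/3)
= (6^3 + 2^3)^(1/3) = (216 + 8)^(1/3) = (224)^(1/3) ≈ 6.0732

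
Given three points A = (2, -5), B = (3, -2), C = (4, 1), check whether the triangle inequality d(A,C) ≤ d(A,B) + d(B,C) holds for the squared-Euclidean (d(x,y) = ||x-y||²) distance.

d(A,B) = 1² + 3² = 10, d(B,C) = 1² + 3² = 10, d(A,C) = 2² + 6² = 40.
d(A,C) = 40 > 10 + 10 = 20. Triangle inequality is VIOLATED. (Squared-Euclidean is not a metric — this is a counterexample.)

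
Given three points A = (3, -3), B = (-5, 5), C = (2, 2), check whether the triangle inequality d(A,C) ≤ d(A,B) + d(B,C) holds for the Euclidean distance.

d(A,B) = √(8² + 8²) = √128 ≈ 11.3137, d(B,C) = √(7² + 3²) = √58 ≈ 7.6158, d(A,C) = √(1² + 5²) = √26 ≈ 5.099.
d(A,C) ≈ 5.099 ≤ 11.3137 + 7.6158 = 18.9295. Triangle inequality is satisfied.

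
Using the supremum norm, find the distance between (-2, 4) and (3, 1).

max(|x_i - y_i|) = max(|-2 - 3|, |4 - 1|) = max(5, 3) = 5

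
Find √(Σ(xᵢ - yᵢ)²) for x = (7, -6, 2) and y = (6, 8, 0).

√(Σ(x_i - y_i)²) = √((7 - 6)² + (-6 - 8)² + (2 - 0)²)
= √(1² + (-14)² + 2²) = √(1 + 196 + 4) = √201 ≈ 14.1774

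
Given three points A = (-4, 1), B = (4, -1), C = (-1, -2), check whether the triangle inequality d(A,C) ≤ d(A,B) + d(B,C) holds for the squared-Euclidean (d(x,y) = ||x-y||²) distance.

d(A,B) = 8² + 2² = 68, d(B,C) = 5² + 1² = 26, d(A,C) = 3² + 3² = 18.
d(A,C) = 18 ≤ 68 + 26 = 94. Triangle inequality is satisfied.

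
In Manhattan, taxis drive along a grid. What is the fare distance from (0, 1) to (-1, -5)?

Σ|x_i - y_i| = |0 - (-1)| + |1 - (-5)| = 1 + 6 = 7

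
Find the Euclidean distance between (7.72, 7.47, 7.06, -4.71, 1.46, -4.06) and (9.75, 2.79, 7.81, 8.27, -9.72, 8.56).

√(Σ(x_i - y_i)²) = √((7.72 - 9.75)² + (7.47 - 2.79)² + (7.06 - 7.81)² + (-4.71 - 8.27)² + (1.46 - (-9.72))² + (-4.06 - 8.56)²)
= √((-2.03)² + 4.68² + (-0.75)² + (-12.98)² + 11.18² + (-12.62)²) = √(4.1209 + 21.9024 + 0.5625 + 168.4804 + 124.9924 + 159.2644) = √479.323 ≈ 21.8934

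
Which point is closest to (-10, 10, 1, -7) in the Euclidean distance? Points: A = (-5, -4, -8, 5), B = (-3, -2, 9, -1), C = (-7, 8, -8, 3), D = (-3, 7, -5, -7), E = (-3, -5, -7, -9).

Distances: d(A) ≈ 21.1187, d(B) ≈ 17.1172, d(C) ≈ 13.9284, d(D) ≈ 9.6954, d(E) ≈ 18.4932. Nearest: D = (-3, 7, -5, -7) with distance 9.6954.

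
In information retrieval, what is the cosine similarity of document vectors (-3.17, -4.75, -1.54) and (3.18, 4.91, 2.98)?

With u = (-3.17, -4.75, -1.54), v = (3.18, 4.91, 2.98):
u·v = (-3.17)·3.18 + (-4.75)·4.91 + (-1.54)·2.98 = (-10.0806) + (-23.3225) + (-4.5892) = -37.9923.
|u| = √((-3.17)² + (-4.75)² + (-1.54)²) = √(10.0489 + 22.5625 + 2.3716) = √34.983, |v| = √(3.18² + 4.91² + 2.98²) = √(10.1124 + 24.1081 + 8.8804) = √43.1009.
cos θ = (u·v)/(|u||v|) = -37.9923/(√34.983·√43.1009) ≈ -0.9784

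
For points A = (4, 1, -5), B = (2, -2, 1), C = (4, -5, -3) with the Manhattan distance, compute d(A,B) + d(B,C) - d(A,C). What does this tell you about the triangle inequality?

d(A,B) = 2 + 3 + 6 = 11, d(B,C) = 2 + 3 + 4 = 9, d(A,C) = 0 + 6 + 2 = 8.
d(A,B) + d(B,C) - d(A,C) = 11 + 9 - 8 = 20 - 8 = 12. This is ≥ 0, so the triangle inequality holds for these points.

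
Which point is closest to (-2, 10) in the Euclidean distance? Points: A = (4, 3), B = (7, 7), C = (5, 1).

Distances: d(A) ≈ 9.2195, d(B) ≈ 9.4868, d(C) ≈ 11.4018. Nearest: A = (4, 3) with distance 9.2195.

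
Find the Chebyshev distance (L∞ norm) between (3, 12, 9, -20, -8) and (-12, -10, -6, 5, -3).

max(|x_i - y_i|) = max(|3 - (-12)|, |12 - (-10)|, |9 - (-6)|, |-20 - 5|, |-8 - (-3)|) = max(15, 22, 15, 25, 5) = 25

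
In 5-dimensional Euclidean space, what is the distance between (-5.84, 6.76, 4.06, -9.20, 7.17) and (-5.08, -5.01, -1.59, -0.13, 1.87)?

√(Σ(x_i - y_i)²) = √((-5.84 - (-5.08))² + (6.76 - (-5.01))² + (4.06 - (-1.59))² + (-9.2 - (-0.13))² + (7.17 - 1.87)²)
= √((-0.76)² + 11.77² + 5.65² + (-9.07)² + 5.3²) = √(0.5776 + 138.5329 + 31.9225 + 82.2649 + 28.09) = √281.3879 ≈ 16.7746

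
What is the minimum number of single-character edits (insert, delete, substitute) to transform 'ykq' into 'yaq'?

Let D[i][j] be the edit distance between the first i characters of 'ykq' and the first j characters of 'yaq', with D[i][0] = i, D[0][j] = j, and D[i][j] = D[i-1][j-1] if the characters match, else 1 + min(D[i-1][j], D[i][j-1], D[i-1][j-1]). Filling the table (rows: prefixes of 'ykq', columns: prefixes of 'yaq'):
     ε  y  a  q
  ε  0  1  2  3
  y  1  0  1  2
  k  2  1  1  2
  q  3  2  2  1
The bottom-right entry gives D[3][3] = 1, so no sequence of fewer than 1 edit works. Backtracking through the table gives one optimal edit sequence (1 edit):
  ykq → yaq (sub k→a @2)
Edit distance = 1.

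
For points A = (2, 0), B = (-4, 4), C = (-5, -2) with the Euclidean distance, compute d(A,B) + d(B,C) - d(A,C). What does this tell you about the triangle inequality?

d(A,B) = √(6² + 4²) = √52 ≈ 7.2111, d(B,C) = √(1² + 6²) = √37 ≈ 6.0828, d(A,C) = √(7² + 2²) = √53 ≈ 7.2801.
d(A,B) + d(B,C) - d(A,C) = 7.2111 + 6.0828 - 7.2801 = 13.2939 - 7.2801 = 6.0138 (to 4 decimal places). This is ≥ 0, so the triangle inequality holds for these points.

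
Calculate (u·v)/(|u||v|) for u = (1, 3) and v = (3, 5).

With u = (1, 3), v = (3, 5):
u·v = 1·3 + 3·5 = 3 + 15 = 18.
|u| = √(1² + 3²) = √10, |v| = √(3² + 5²) = √34, so |u||v| = √(10·34) = √340.
cos θ = (u·v)/(|u||v|) = 18/√340 ≈ 0.9762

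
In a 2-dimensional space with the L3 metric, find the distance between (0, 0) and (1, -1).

(Σ|x_i - y_i|^3)^(1/3) = (|0 - 1|^3 + |0 - (-1)|^3)^(1/3)
= (1^3 + 1^3)^(1/3) = (1 + 1)^(1/3) = (2)^(1/3) ≈ 1.2599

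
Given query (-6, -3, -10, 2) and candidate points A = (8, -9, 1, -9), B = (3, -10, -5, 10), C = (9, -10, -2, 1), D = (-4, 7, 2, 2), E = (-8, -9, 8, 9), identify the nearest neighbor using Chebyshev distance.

Distances: d(A) = 14, d(B) = 9, d(C) = 15, d(D) = 12, d(E) = 18. Nearest: B = (3, -10, -5, 10) with distance 9.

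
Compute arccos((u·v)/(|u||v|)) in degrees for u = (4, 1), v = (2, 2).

With u = (4, 1), v = (2, 2):
u·v = 4·2 + 1·2 = 8 + 2 = 10.
|u| = √(4² + 1²) = √17, |v| = √(2² + 2²) = √8, so |u||v| = √(17·8) = √136.
cos θ = (u·v)/(|u||v|) = 10/√136 ≈ 0.857493
θ = arccos(0.857493) ≈ 30.96°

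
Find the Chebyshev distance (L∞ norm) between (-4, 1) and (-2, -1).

max(|x_i - y_i|) = max(|-4 - (-2)|, |1 - (-1)|) = max(2, 2) = 2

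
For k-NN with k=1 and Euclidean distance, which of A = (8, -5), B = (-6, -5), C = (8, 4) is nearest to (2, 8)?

Distances: d(A) ≈ 14.3178, d(B) ≈ 15.2643, d(C) ≈ 7.2111. Nearest: C = (8, 4) with distance 7.2111.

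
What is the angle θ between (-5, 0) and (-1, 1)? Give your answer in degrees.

With u = (-5, 0), v = (-1, 1):
u·v = (-5)·(-1) + 0·1 = 5 + 0 = 5.
|u| = √((-5)² + 0²) = √25, |v| = √((-1)² + 1²) = √2, so |u||v| = √(25·2) = √50.
cos θ = (u·v)/(|u||v|) = 5/√50 ≈ 0.707107
θ = arccos(0.707107) ≈ 45°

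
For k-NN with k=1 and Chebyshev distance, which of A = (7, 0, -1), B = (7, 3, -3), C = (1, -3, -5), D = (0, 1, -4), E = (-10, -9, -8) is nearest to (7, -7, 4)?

Distances: d(A) = 7, d(B) = 10, d(C) = 9, d(D) = 8, d(E) = 17. Nearest: A = (7, 0, -1) with distance 7.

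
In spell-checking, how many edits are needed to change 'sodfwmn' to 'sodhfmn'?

Let D[i][j] be the edit distance between the first i characters of 'sodfwmn' and the first j characters of 'sodhfmn', with D[i][0] = i, D[0][j] = j, and D[i][j] = D[i-1][j-1] if the characters match, else 1 + min(D[i-1][j], D[i][j-1], D[i-1][j-1]). Filling the table (rows: prefixes of 'sodfwmn', columns: prefixes of 'sodhfmn'):
     ε  s  o  d  h  f  m  n
  ε  0  1  2  3  4  5  6  7
  s  1  0  1  2  3  4  5  6
  o  2  1  0  1  2  3  4  5
  d  3  2  1  0  1  2  3  4
  f  4  3  2  1  1  1  2  3
  w  5  4  3  2  2  2  2  3
  m  6  5  4  3  3  3  2  3
  n  7  6  5  4  4  4  3  2
The bottom-right entry gives D[7][7] = 2, so no sequence of fewer than 2 edits works. Backtracking through the table gives one optimal edit sequence (2 edits):
  sodfwmn → sodhwmn (sub f→h @4)
  sodhwmn → sodhfmn (sub w→f @5)
Edit distance = 2.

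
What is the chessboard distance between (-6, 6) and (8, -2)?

max(|x_i - y_i|) = max(|-6 - 8|, |6 - (-2)|) = max(14, 8) = 14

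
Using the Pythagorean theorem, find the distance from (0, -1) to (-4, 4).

√(Σ(x_i - y_i)²) = √((0 - (-4))² + (-1 - 4)²)
= √(4² + (-5)²) = √(16 + 25) = √41 ≈ 6.4031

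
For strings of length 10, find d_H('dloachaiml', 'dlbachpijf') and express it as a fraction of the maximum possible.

Differing positions: 3, 7, 9, 10. Hamming distance = 4. The maximum possible Hamming distance for length-10 strings is 10, so d_H/10 = 4/10 = 0.4.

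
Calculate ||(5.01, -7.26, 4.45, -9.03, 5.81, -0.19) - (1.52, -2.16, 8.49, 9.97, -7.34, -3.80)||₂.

√(Σ(x_i - y_i)²) = √((5.01 - 1.52)² + (-7.26 - (-2.16))² + (4.45 - 8.49)² + (-9.03 - 9.97)² + (5.81 - (-7.34))² + (-0.19 - (-3.8))²)
= √(3.49² + (-5.1)² + (-4.04)² + (-19)² + 13.15² + 3.61²) = √(12.1801 + 26.01 + 16.3216 + 361 + 172.9225 + 13.0321) = √601.4663 ≈ 24.5248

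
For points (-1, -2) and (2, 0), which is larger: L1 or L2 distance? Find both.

L1 = |-1 - 2| + |-2 - 0| = 3 + 2 = 5
L2 = √(3² + 2²) = √13 ≈ 3.6056
L1 ≥ L2 always (equality iff movement is along one axis); L1 > L2 here.
Ratio L1/L2 = 5/√13 ≈ 1.3868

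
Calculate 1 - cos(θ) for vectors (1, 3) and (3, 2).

With u = (1, 3), v = (3, 2):
u·v = 1·3 + 3·2 = 3 + 6 = 9.
|u| = √(1² + 3²) = √10, |v| = √(3² + 2²) = √13, so |u||v| = √(10·13) = √130.
cos θ = (u·v)/(|u||v|) = 9/√130 ≈ 0.7894
Cosine distance = 1 - cos θ ≈ 1 - 0.7894 = 0.2106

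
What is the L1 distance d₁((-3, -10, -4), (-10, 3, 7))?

Σ|x_i - y_i| = |-3 - (-10)| + |-10 - 3| + |-4 - 7| = 7 + 13 + 11 = 31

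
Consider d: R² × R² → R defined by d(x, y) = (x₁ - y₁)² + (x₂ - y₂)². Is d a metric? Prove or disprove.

No. The squared Euclidean distance fails the triangle inequality. Counterexample: x = (0, 0), y = (2, 1), z = (4, 2). d(x,z) = 4² + 2² = 20, but d(x,y) + d(y,z) = (2² + 1²) + (2² + 1²) = 5 + 5 = 10. Since 20 > 10, the triangle inequality is violated. (Note: √d, the ordinary Euclidean distance, IS a metric.)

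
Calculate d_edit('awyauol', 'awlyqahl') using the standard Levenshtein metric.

Let D[i][j] be the edit distance between the first i characters of 'awyauol' and the first j characters of 'awlyqahl', with D[i][0] = i, D[0][j] = j, and D[i][j] = D[i-1][j-1] if the characters match, else 1 + min(D[i-1][j], D[i][j-1], D[i-1][j-1]). Filling the table (rows: prefixes of 'awyauol', columns: prefixes of 'awlyqahl'):
     ε  a  w  l  y  q  a  h  l
  ε  0  1  2  3  4  5  6  7  8
  a  1  0  1  2  3  4  5  6  7
  w  2  1  0  1  2  3  4  5  6
  y  3  2  1  1  1  2  3  4  5
  a  4  3  2  2  2  2  2  3  4
  u  5  4  3  3  3  3  3  3  4
  o  6  5  4  4  4  4  4  4  4
  l  7  6  5  4  5  5  5  5  4
The bottom-right entry gives D[7][8] = 4, so no sequence of fewer than 4 edits works. Backtracking through the table gives one optimal edit sequence (4 edits):
  awyauol → awlyauol (ins l @3)
  awlyauol → awlyquol (sub a→q @5)
  awlyquol → awlyqaol (sub u→a @6)
  awlyqaol → awlyqahl (sub o→h @7)
Edit distance = 4.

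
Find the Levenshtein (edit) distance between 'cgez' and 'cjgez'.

Let D[i][j] be the edit distance between the first i characters of 'cgez' and the first j characters of 'cjgez', with D[i][0] = i, D[0][j] = j, and D[i][j] = D[i-1][j-1] if the characters match, else 1 + min(D[i-1][j], D[i][j-1], D[i-1][j-1]). Filling the table (rows: prefixes of 'cgez', columns: prefixes of 'cjgez'):
     ε  c  j  g  e  z
  ε  0  1  2  3  4  5
  c  1  0  1  2  3  4
  g  2  1  1  1  2  3
  e  3  2  2  2  1  2
  z  4  3  3  3  2  1
The bottom-right entry gives D[4][5] = 1, so no sequence of fewer than 1 edit works. Backtracking through the table gives one optimal edit sequence (1 edit):
  cgez → cjgez (ins j @2)
Edit distance = 1.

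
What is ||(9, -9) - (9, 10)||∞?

max(|x_i - y_i|) = max(|9 - 9|, |-9 - 10|) = max(0, 19) = 19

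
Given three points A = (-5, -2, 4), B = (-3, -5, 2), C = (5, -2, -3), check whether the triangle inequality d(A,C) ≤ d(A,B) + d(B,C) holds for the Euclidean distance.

d(A,B) = √(2² + 3² + 2²) = √17 ≈ 4.1231, d(B,C) = √(8² + 3² + 5²) = √98 ≈ 9.8995, d(A,C) = √(10² + 0² + 7²) = √149 ≈ 12.2066.
d(A,C) ≈ 12.2066 ≤ 4.1231 + 9.8995 = 14.0226. Triangle inequality is satisfied.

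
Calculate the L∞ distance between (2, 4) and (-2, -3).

max(|x_i - y_i|) = max(|2 - (-2)|, |4 - (-3)|) = max(4, 7) = 7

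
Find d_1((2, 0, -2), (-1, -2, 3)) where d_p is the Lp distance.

Σ|x_i - y_i| = |2 - (-1)| + |0 - (-2)| + |-2 - 3| = 3 + 2 + 5 = 10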